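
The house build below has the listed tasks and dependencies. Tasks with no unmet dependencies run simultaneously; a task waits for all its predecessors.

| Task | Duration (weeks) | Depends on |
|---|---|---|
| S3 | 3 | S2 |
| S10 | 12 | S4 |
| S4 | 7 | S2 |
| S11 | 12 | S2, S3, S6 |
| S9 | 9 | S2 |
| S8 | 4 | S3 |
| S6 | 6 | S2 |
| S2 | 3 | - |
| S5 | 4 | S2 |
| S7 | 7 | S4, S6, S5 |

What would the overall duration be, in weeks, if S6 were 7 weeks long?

22

Critical path before the change: S2→S4→S10 = 3+7+12 = 22 giving 22 weeks.
S6 is off the critical path — its longest chain is 21 weeks, giving 1 of slack.
No other chain overtakes it, so the finish is 22 weeks.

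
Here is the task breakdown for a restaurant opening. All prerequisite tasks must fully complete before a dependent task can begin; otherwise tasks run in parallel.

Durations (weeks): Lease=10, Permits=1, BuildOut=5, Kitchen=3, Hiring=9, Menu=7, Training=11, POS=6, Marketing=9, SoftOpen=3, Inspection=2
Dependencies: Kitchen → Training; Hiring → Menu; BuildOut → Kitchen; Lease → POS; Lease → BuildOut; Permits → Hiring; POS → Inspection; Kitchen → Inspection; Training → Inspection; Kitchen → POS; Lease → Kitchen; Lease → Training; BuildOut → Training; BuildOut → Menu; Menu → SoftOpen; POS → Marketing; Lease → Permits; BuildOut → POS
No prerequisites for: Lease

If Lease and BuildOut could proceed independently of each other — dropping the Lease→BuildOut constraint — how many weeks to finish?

With the dependency in place, Lease→BuildOut→Kitchen→POS→Marketing = 10+5+3+6+9 = 33 sets the finish at 33 weeks.
Without Lease→BuildOut, BuildOut's earliest start moves from 10 to 0.
The longest chain is now Lease→Permits→Hiring→Menu→SoftOpen = 10+1+9+7+3 = 30, so the restaurant opening takes 30 weeks.

30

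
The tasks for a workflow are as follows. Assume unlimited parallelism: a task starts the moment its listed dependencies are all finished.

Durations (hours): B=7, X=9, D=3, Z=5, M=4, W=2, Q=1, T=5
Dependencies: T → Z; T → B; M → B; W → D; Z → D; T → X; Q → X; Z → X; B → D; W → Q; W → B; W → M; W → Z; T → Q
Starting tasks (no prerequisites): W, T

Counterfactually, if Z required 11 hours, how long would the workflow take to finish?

25

Baseline: T→Z→X = 5+5+9 = 19 → 19 hours.
Z lies on that path, so at 11 hours the path becomes 25 hours.
No other chain overtakes it, so the finish is 25 hours.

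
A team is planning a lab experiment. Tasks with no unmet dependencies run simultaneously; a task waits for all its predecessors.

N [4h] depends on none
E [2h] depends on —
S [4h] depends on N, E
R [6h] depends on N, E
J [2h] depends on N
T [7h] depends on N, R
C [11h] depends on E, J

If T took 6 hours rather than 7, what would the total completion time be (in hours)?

As given, the longest chain is N→R→T = 4+6+7 = 17, so the finish is 17 hours.
T lies on that path, so at 6 hours the path becomes 16 hours.
New critical path: N→J→C = 4+2+11 = 17 ⇒ 17 hours.

17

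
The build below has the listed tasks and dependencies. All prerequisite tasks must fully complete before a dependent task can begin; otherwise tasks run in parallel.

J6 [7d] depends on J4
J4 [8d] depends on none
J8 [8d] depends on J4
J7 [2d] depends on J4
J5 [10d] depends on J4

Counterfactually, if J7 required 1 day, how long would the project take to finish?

Actual critical path: J4→J5 = 8+10 = 18 ⇒ 18 days.
J7 has 8 days of float (longest path through it is 10).
The critical path is still J4→J5; finish is now 18 days.

18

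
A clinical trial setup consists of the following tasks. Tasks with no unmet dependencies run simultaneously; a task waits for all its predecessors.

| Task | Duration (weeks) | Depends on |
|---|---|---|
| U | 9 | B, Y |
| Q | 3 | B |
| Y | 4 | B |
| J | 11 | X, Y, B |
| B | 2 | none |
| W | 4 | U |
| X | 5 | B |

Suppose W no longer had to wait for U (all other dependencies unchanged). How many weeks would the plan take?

18

Before: longest chain B→Y→U→W = 2+4+9+4 = 19, finish 19.
Without U→W, W's earliest start moves from 15 to 0.
New critical path: B→X→J = 2+5+11 = 18 ⇒ 18 weeks.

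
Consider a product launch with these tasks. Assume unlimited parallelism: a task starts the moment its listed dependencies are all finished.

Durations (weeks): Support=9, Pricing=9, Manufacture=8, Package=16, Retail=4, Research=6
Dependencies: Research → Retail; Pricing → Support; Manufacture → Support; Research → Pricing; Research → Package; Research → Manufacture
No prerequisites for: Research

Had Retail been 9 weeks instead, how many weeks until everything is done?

24

Critical path before the change: Research→Pricing→Support = 6+9+9 = 24 giving 24 weeks.
Retail has 14 weeks of float (longest path through it is 10).
The critical path is still Research→Pricing→Support; finish is now 24 weeks.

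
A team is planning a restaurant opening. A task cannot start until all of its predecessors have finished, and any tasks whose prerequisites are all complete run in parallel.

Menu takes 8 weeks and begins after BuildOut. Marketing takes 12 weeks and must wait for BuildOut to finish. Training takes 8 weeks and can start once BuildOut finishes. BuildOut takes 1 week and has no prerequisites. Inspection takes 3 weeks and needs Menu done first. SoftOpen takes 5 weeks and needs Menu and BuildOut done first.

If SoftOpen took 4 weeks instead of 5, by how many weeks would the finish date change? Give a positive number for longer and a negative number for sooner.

As given, the longest chain is BuildOut→Menu→SoftOpen = 1+8+5 = 14, so the finish is 14 weeks.
SoftOpen is on the critical path; changing it to 4 makes that path 13 weeks.
That remains the longest chain; total 13 weeks.
Change in finish: 13 − 14 = -1 weeks.

-1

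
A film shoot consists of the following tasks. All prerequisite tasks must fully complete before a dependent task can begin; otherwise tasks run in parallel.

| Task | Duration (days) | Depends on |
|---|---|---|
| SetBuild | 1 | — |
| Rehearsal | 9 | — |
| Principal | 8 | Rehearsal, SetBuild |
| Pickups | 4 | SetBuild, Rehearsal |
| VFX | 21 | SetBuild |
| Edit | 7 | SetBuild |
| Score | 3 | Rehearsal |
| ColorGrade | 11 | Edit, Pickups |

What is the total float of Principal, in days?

Critical path: Rehearsal→Pickups→ColorGrade = 9+4+11 = 24, so the finish is 24 days.
Longest path through Principal: 17 days (earliest finish 17, latest finish 24).
Slack of Principal = 16 − 9 = 7 days.

7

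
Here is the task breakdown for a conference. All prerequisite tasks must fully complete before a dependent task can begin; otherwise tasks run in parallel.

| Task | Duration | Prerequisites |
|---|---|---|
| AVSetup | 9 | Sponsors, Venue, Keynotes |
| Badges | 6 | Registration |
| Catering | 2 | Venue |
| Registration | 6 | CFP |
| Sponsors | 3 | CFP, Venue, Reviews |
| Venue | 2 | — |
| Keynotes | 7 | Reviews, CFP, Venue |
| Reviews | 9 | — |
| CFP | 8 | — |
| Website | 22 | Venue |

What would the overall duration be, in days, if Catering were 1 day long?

25

Actual critical path: Reviews→Keynotes→AVSetup = 9+7+9 = 25 ⇒ 25 days.
Catering has 21 days of float (longest path through it is 4).
No other chain overtakes it, so the finish is 25 days.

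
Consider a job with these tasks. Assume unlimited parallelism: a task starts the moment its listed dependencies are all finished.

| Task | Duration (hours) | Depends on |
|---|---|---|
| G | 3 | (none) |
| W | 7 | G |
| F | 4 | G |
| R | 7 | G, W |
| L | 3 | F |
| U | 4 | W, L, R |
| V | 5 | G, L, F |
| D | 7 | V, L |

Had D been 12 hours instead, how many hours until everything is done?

Baseline: G→F→L→V→D = 3+4+3+5+7 = 22 → 22 hours.
D lies on that path, so at 12 hours the path becomes 27 hours.
No other chain overtakes it, so the finish is 27 hours.

27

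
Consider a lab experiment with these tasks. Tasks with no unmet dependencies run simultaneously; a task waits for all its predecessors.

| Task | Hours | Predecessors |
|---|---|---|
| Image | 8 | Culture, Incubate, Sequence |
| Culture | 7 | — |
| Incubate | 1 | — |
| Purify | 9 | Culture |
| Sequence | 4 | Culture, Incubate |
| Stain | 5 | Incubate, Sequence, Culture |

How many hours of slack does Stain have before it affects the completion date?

3

Culture→Sequence→Image = 7+4+8 = 19 sets the makespan at 19 hours.
Stain finishes as early as 16 and must finish by 19.
So Stain can slip 19 − 16 = 3 hours.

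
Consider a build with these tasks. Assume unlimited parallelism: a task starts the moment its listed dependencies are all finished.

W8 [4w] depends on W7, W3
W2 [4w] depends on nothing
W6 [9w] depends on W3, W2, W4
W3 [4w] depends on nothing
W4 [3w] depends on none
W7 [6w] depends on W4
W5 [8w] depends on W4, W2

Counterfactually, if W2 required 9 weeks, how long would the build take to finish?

As given, the longest chain is W2→W6 = 4+9 = 13, so the finish is 13 weeks.
W2 is on the critical path; changing it to 9 makes that path 18 weeks.
That remains the longest chain; total 18 weeks.

18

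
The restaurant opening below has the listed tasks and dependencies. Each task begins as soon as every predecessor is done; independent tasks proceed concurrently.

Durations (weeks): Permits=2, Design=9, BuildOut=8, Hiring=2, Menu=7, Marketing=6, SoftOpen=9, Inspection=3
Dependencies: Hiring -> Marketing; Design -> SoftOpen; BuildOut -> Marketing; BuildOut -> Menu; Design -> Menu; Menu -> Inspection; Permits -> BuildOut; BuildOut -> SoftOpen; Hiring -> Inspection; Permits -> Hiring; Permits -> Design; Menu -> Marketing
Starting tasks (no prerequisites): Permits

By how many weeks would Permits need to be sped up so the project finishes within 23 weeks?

Current finish: 24 weeks; target: 23.
Permits is on every critical path, so each week cut from Permits cuts the finish by one (this holds down to a finish of 23).
Need 24 − 23 = 1 week off Permits → Permits becomes 1 week, finish becomes 23.

1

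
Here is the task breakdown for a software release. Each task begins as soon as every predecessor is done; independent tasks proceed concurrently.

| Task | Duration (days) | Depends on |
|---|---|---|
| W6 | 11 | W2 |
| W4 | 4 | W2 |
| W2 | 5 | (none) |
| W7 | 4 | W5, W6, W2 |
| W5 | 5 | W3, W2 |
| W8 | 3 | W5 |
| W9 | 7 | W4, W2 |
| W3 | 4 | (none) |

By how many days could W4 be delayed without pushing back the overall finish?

4

W2→W6→W7 = 5+11+4 = 20 sets the makespan at 20 days.
The longest chain containing W4 totals 16 days.
So W4 can slip 13 − 9 = 4 days.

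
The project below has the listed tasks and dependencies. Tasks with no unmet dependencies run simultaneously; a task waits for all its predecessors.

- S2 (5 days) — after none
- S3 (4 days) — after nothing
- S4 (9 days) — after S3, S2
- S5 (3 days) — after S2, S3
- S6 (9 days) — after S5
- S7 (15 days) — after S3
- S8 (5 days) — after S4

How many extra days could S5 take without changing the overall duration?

2

The longest chain is S2→S4→S8 = 5+9+5 = 19; overall finish 19 days.
S5 finishes as early as 8 and must finish by 10.
Float = 19 − 17 = 2.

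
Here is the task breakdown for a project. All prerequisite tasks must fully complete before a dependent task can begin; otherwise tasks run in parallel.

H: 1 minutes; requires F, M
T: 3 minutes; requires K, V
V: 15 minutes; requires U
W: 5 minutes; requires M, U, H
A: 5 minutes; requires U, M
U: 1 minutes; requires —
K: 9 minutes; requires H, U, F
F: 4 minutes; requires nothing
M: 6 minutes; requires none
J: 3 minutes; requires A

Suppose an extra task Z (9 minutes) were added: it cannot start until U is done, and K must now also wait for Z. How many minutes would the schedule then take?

22

Originally the schedule takes 19 minutes.
With Z inserted, K now waits for max(H, U, F, Z).
New critical path: U→Z→K→T = 1+9+9+3 = 22 ⇒ 22 minutes.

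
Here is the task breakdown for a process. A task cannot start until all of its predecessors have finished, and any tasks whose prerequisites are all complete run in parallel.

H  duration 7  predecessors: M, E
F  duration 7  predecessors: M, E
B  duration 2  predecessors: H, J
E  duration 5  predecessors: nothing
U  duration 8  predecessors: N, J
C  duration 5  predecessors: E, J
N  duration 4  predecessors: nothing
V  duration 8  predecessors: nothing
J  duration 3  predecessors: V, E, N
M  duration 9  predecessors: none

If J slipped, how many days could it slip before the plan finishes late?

The longest chain is V→J→U = 8+3+8 = 19; overall finish 19 days.
Longest path through J: 19 days (earliest finish 11, latest finish 11).
So J can slip 11 − 11 = 0 days.

0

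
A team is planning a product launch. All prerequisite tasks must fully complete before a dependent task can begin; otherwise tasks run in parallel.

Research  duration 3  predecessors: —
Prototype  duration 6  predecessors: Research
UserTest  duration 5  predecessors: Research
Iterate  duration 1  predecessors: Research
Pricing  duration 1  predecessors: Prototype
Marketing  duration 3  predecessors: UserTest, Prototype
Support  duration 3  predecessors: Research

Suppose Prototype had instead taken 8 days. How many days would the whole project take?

14

The binding path is Research→Prototype→Marketing = 3+6+3 = 12; finish at 12 days.
Since Prototype is critical, the +2 change carries straight to that chain (now 14 days).
The critical path is still Research→Prototype→Marketing; finish is now 14 days.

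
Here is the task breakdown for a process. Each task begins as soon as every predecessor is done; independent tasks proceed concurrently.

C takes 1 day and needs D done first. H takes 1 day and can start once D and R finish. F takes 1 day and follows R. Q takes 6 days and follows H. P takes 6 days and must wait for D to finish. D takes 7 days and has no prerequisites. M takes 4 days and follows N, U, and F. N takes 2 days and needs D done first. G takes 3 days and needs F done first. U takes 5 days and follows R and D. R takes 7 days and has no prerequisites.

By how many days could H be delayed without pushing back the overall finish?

The longest chain is D→U→M = 7+5+4 = 16; overall finish 16 days.
The longest chain containing H totals 14 days.
Slack of H = 9 − 7 = 2 days.

2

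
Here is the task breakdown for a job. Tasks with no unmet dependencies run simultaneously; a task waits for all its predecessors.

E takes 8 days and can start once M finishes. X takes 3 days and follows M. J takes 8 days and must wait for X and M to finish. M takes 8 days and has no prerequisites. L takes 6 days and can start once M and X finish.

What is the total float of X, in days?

M→X→J = 8+3+8 = 19 sets the makespan at 19 days.
Longest path through X: 19 days (earliest finish 11, latest finish 11).
Slack of X = 8 − 8 = 0 days.

0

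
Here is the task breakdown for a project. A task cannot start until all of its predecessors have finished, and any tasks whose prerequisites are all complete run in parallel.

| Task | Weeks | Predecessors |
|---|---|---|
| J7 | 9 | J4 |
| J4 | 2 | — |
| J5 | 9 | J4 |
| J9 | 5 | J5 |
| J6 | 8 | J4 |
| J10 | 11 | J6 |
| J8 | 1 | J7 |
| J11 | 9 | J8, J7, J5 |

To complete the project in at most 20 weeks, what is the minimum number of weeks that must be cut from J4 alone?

1

Current finish: 21 weeks; target: 20.
J4 is on every critical path, so each week cut from J4 cuts the finish by one (this holds down to a finish of 20).
Need 21 − 20 = 1 week off J4 → J4 becomes 1 week, finish becomes 20.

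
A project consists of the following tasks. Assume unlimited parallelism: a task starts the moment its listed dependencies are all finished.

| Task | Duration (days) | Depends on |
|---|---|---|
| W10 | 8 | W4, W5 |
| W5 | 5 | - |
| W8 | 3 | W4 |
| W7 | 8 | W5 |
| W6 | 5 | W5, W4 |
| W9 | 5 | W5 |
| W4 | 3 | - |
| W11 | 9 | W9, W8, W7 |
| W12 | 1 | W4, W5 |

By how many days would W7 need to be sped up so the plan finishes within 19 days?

3

Current finish: 22 days; target: 19.
W7 is on every critical path, so each day cut from W7 cuts the finish by one (this holds down to a finish of 19).
Need 22 − 19 = 3 days off W7 → W7 becomes 5 days, finish becomes 19.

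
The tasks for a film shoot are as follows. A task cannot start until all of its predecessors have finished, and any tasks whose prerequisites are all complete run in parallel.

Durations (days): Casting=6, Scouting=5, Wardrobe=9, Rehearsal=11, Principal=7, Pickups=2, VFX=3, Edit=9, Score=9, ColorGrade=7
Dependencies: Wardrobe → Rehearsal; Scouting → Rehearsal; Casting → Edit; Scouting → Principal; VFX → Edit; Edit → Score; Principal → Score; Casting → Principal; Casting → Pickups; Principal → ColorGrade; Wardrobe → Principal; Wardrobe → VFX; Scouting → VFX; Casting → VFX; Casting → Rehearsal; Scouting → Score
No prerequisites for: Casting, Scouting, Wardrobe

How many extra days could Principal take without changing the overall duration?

The longest chain is Wardrobe→VFX→Edit→Score = 9+3+9+9 = 30; overall finish 30 days.
Principal finishes as early as 16 and must finish by 21.
Slack of Principal = 14 − 9 = 5 days.

5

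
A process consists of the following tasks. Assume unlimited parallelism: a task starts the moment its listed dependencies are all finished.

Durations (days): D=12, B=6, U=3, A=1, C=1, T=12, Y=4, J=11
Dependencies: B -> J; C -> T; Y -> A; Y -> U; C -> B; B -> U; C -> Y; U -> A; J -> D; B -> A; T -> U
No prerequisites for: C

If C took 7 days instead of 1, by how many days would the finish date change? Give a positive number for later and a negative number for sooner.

6

The binding path is C→B→J→D = 1+6+11+12 = 30; finish at 30 days.
Since C is critical, the +6 change carries straight to that chain (now 36 days).
No other chain overtakes it, so the finish is 36 days.
Change in finish: 36 − 30 = +6 days.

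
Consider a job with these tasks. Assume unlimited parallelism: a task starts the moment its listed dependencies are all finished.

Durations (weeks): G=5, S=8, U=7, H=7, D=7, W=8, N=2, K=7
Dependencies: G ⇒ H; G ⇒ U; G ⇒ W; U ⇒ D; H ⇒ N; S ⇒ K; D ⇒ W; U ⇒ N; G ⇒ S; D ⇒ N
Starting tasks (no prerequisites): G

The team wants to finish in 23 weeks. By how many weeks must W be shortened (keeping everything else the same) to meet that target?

4

Current finish: 27 weeks; target: 23.
W is on every critical path, so each week cut from W cuts the finish by one (this holds down to a finish of 21).
Need 27 − 23 = 4 weeks off W → W becomes 4 weeks, finish becomes 23.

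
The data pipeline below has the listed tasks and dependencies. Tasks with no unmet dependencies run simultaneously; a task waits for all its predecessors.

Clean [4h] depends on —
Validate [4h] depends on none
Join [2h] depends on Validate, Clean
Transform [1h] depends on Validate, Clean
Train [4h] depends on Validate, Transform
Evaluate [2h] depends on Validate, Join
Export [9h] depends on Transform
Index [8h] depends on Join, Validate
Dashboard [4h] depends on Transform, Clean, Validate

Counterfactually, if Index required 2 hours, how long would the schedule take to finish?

The binding path is Clean→Join→Index = 4+2+8 = 14; finish at 14 hours.
Index is on the critical path; changing it to 2 makes that path 8 hours.
The binding chain switches to Clean→Transform→Export = 4+1+9 = 14; finish 14 hours.

14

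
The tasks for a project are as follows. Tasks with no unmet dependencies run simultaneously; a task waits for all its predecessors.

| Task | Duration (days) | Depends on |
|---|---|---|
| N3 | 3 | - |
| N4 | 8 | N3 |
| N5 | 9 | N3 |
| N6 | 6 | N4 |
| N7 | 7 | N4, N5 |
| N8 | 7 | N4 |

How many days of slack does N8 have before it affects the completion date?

1

N3→N5→N7 = 3+9+7 = 19 sets the makespan at 19 days.
The longest chain containing N8 totals 18 days.
Slack of N8 = 12 − 11 = 1 day.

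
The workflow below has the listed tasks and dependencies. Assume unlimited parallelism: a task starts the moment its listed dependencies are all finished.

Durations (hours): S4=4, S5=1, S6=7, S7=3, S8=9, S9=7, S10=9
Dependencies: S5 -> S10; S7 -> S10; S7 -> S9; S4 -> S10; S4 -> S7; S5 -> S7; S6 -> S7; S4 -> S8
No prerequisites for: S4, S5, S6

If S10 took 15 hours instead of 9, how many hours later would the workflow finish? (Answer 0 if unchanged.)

Baseline: S6→S7→S10 = 7+3+9 = 19 → 19 hours.
S10 lies on that path, so at 15 hours the path becomes 25 hours.
That remains the longest chain; total 25 hours.
Change in finish: 25 − 19 = +6 hours.

6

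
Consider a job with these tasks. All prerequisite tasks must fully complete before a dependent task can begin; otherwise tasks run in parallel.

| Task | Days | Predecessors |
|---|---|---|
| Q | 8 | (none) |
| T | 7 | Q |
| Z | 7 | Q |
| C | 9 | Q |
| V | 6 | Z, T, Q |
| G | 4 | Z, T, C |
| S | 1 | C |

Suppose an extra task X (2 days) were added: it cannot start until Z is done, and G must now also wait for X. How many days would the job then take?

Originally the job takes 21 days.
With X inserted, G now waits for max(Z, T, C, X).
New critical path: Q→T→V = 8+7+6 = 21 ⇒ 21 days.

21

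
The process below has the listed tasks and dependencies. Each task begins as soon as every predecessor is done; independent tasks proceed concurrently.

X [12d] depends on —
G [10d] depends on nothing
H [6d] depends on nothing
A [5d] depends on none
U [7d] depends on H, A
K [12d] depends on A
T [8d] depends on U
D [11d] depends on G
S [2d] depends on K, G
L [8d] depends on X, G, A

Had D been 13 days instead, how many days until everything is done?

As given, the longest chain is G→D = 10+11 = 21, so the finish is 21 days.
D is on the critical path; changing it to 13 makes that path 23 days.
The critical path is still G→D; finish is now 23 days.

23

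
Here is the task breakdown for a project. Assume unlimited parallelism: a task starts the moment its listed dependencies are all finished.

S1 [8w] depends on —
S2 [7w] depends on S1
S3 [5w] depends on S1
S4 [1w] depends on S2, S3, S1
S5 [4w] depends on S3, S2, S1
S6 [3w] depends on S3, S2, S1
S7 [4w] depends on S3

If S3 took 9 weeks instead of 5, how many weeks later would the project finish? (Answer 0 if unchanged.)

Baseline: S1→S2→S5 = 8+7+4 = 19 → 19 weeks.
S3 has 2 weeks of float (longest path through it is 17).
Now S1→S3→S5 = 8+9+4 = 21 is longest, so the finish becomes 21 weeks.
Change in finish: 21 − 19 = +2 weeks.

2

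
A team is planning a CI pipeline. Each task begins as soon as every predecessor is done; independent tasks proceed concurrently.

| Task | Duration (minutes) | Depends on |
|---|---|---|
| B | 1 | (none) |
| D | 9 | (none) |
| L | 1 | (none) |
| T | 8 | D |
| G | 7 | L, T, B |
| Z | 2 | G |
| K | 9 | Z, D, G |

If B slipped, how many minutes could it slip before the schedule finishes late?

Critical path: D→T→G→Z→K = 9+8+7+2+9 = 35, so the finish is 35 minutes.
B finishes as early as 1 and must finish by 17.
Slack of B = 16 − 0 = 16 minutes.

16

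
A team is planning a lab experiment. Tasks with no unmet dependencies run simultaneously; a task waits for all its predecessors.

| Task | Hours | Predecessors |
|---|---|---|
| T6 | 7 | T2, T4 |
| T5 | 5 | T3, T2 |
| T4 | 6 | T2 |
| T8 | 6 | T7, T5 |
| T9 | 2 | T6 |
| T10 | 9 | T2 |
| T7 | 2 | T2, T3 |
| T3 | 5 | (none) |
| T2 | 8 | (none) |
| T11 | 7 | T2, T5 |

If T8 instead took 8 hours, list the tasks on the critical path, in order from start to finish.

T2, T4, T6, T9

Critical path before the change: T2→T4→T6→T9 = 8+6+7+2 = 23 giving 23 hours.
T8 is off the critical path — its longest chain is 19 hours, giving 4 of slack.
That remains the longest chain; total 23 hours.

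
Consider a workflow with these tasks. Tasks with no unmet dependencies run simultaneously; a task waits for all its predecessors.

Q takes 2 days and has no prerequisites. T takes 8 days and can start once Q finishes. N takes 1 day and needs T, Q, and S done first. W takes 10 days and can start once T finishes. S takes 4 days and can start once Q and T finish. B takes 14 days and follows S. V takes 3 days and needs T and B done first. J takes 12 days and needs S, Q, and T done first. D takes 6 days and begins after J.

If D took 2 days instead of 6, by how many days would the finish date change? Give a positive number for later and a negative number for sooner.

-1

Actual critical path: Q→T→S→J→D = 2+8+4+12+6 = 32 ⇒ 32 days.
Since D is critical, the -4 change carries straight to that chain (now 28 days).
The binding chain switches to Q→T→S→B→V = 2+8+4+14+3 = 31; finish 31 days.
Change in finish: 31 − 32 = -1 days.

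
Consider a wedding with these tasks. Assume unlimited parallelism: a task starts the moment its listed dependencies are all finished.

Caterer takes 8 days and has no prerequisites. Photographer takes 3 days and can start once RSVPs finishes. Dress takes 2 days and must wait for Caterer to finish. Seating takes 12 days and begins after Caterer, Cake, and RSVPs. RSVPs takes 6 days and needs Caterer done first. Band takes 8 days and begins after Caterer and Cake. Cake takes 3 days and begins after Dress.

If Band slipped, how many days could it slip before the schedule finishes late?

5

The longest chain is Caterer→RSVPs→Seating = 8+6+12 = 26; overall finish 26 days.
Band finishes as early as 21 and must finish by 26.
Slack of Band = 18 − 13 = 5 days.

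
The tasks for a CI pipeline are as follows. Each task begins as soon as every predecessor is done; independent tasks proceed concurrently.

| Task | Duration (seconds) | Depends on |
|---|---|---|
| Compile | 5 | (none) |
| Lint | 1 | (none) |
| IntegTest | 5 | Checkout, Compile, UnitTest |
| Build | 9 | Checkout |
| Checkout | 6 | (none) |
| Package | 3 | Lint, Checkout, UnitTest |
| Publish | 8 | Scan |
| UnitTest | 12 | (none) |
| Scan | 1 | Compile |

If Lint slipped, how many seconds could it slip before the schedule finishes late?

Critical path: UnitTest→IntegTest = 12+5 = 17, so the finish is 17 seconds.
Longest path through Lint: 4 seconds (earliest finish 1, latest finish 14).
So Lint can slip 14 − 1 = 13 seconds.

13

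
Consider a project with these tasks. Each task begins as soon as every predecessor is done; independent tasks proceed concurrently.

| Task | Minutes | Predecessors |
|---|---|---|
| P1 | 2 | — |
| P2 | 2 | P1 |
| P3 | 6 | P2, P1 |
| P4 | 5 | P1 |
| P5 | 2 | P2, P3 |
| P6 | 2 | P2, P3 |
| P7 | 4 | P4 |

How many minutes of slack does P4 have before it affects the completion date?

Critical path: P1→P2→P3→P5 = 2+2+6+2 = 12, so the finish is 12 minutes.
Longest path through P4: 11 minutes (earliest finish 7, latest finish 8).
Slack of P4 = 3 − 2 = 1 minute.

1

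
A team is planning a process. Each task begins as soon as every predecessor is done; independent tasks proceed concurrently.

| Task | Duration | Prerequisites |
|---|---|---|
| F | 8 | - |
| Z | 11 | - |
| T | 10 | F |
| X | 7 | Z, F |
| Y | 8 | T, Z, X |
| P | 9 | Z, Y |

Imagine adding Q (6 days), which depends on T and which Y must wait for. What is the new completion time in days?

41

Originally the project takes 35 days.
With Q inserted, Y now waits for max(T, Z, X, Q).
New critical path: F→T→Q→Y→P = 8+10+6+8+9 = 41 ⇒ 41 days.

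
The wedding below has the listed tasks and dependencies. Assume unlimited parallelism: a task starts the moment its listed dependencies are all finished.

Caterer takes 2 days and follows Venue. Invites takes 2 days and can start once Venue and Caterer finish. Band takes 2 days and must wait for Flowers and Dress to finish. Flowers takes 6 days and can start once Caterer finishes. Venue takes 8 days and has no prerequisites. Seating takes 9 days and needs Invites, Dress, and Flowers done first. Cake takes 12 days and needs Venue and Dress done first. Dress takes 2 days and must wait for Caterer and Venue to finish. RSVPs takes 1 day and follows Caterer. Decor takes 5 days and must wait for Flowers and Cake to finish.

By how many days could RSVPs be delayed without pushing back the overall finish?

Critical path: Venue→Caterer→Dress→Cake→Decor = 8+2+2+12+5 = 29, so the finish is 29 days.
RSVPs finishes as early as 11 and must finish by 29.
Slack of RSVPs = 28 − 10 = 18 days.

18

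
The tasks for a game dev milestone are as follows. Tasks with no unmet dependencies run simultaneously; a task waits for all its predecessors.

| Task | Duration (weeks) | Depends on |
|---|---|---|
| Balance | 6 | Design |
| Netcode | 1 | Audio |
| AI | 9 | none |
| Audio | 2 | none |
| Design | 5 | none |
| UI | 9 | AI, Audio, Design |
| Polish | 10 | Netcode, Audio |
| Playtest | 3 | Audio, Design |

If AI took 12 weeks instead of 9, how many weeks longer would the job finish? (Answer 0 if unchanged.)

3

As given, the longest chain is AI→UI = 9+9 = 18, so the finish is 18 weeks.
AI lies on that path, so at 12 weeks the path becomes 21 weeks.
The critical path is still AI→UI; finish is now 21 weeks.
Change in finish: 21 − 18 = +3 weeks.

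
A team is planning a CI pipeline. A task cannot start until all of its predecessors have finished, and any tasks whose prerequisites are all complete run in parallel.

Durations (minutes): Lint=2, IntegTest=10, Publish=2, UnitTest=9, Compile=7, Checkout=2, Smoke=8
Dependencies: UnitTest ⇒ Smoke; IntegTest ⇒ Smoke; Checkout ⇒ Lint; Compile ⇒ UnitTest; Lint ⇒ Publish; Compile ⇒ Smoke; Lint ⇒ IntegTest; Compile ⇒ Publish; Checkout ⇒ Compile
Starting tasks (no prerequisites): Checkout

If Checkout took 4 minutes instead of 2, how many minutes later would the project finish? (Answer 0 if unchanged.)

2

As given, the longest chain is Checkout→Compile→UnitTest→Smoke = 2+7+9+8 = 26, so the finish is 26 minutes.
Since Checkout is critical, the +2 change carries straight to that chain (now 28 minutes).
That remains the longest chain; total 28 minutes.
Change in finish: 28 − 26 = +2 minutes.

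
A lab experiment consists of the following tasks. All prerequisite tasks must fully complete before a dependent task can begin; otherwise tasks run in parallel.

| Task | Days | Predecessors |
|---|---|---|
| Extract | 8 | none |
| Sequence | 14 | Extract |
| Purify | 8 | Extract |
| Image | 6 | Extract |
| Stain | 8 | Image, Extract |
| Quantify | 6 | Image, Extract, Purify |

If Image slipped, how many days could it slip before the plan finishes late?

Critical path: Extract→Sequence = 8+14 = 22, so the finish is 22 days.
Longest path through Image: 22 days (earliest finish 14, latest finish 14).
So Image can slip 14 − 14 = 0 days.

0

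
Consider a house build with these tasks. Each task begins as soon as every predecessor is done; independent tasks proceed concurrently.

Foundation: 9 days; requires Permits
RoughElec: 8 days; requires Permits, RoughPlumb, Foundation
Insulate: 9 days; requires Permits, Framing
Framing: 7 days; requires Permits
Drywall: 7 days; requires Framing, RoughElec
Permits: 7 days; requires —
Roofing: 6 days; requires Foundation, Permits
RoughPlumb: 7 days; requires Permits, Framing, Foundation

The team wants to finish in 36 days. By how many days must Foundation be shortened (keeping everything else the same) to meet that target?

2

Current finish: 38 days; target: 36.
Foundation is on every critical path, so each day cut from Foundation cuts the finish by one (this holds down to a finish of 36).
Need 38 − 36 = 2 days off Foundation → Foundation becomes 7 days, finish becomes 36.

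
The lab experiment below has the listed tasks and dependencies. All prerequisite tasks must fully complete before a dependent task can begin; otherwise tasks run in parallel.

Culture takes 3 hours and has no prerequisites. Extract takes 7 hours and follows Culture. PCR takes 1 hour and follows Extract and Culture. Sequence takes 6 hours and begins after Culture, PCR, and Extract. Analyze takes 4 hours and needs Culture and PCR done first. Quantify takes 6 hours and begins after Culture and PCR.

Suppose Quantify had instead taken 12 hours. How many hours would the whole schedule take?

Actual critical path: Culture→Extract→PCR→Quantify = 3+7+1+6 = 17 ⇒ 17 hours.
Quantify lies on that path, so at 12 hours the path becomes 23 hours.
No other chain overtakes it, so the finish is 23 hours.

23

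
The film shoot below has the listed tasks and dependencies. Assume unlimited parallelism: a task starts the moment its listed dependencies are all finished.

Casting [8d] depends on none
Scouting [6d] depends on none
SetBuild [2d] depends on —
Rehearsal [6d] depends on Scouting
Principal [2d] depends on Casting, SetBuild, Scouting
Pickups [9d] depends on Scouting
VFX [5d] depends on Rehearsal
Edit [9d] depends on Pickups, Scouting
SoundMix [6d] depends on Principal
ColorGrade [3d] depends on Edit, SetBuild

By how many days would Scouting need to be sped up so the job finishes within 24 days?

3

Current finish: 27 days; target: 24.
Scouting is on every critical path, so each day cut from Scouting cuts the finish by one (this holds down to a finish of 22).
Need 27 − 24 = 3 days off Scouting → Scouting becomes 3 days, finish becomes 24.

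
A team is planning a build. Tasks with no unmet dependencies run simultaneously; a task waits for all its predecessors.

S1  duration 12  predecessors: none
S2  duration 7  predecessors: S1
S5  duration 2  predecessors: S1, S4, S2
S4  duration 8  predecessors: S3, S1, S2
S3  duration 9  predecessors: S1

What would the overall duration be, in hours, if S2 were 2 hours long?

Baseline: S1→S3→S4→S5 = 12+9+8+2 = 31 → 31 hours.
S2 has 2 hours of float (longest path through it is 29).
That remains the longest chain; total 31 hours.

31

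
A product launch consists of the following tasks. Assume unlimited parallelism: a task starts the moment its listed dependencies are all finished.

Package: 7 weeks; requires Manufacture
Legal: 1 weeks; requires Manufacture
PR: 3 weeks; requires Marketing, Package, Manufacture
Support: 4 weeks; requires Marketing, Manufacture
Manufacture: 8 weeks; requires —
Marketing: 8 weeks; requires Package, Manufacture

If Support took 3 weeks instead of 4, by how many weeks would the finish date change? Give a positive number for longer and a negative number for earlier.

Actual critical path: Manufacture→Package→Marketing→Support = 8+7+8+4 = 27 ⇒ 27 weeks.
Support lies on that path, so at 3 weeks the path becomes 26 weeks.
The binding chain switches to Manufacture→Package→Marketing→PR = 8+7+8+3 = 26; finish 26 weeks.
Change in finish: 26 − 27 = -1 weeks.

-1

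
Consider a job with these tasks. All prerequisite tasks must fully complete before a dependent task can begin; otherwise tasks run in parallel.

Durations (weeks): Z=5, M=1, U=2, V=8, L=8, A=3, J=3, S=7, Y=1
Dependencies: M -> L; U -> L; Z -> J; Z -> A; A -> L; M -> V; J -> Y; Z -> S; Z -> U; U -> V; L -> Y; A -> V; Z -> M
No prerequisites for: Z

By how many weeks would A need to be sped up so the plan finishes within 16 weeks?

Current finish: 17 weeks; target: 16.
A is on every critical path, so each week cut from A cuts the finish by one (this holds down to a finish of 16).
Need 17 − 16 = 1 week off A → A becomes 2 weeks, finish becomes 16.

1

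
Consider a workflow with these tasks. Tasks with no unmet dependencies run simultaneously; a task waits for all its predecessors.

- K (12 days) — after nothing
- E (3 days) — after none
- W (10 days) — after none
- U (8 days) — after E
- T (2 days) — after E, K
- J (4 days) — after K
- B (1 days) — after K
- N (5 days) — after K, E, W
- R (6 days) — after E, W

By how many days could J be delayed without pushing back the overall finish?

The longest chain is K→N = 12+5 = 17; overall finish 17 days.
The longest chain containing J totals 16 days.
So J can slip 17 − 16 = 1 day.

1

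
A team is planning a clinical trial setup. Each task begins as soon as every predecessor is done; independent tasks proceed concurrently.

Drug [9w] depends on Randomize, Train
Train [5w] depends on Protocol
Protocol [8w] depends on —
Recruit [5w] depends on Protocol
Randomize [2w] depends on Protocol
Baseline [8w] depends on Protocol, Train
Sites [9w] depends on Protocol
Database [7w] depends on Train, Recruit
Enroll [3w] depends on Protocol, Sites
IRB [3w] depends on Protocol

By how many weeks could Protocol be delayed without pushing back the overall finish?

0

Critical path: Protocol→Train→Drug = 8+5+9 = 22, so the finish is 22 weeks.
Longest path through Protocol: 22 weeks (earliest finish 8, latest finish 8).
So Protocol can slip 8 − 8 = 0 weeks.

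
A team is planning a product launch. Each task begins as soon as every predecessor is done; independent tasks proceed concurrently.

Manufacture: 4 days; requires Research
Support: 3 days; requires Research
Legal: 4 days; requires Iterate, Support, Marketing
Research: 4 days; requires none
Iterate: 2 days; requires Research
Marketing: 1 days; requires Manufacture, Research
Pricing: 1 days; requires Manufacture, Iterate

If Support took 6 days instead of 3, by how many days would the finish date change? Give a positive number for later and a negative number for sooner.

The binding path is Research→Manufacture→Marketing→Legal = 4+4+1+4 = 13; finish at 13 days.
Support has 2 days of float (longest path through it is 11).
New critical path: Research→Support→Legal = 4+6+4 = 14 ⇒ 14 days.
Change in finish: 14 − 13 = +1 days.

1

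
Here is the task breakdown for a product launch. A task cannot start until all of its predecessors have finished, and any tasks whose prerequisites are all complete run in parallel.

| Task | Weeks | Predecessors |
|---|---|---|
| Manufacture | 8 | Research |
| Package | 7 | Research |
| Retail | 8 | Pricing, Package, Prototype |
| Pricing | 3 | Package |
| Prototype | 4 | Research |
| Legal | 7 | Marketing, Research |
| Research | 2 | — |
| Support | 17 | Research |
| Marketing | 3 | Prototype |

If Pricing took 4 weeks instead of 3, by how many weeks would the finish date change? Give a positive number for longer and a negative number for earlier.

1

Critical path before the change: Research→Package→Pricing→Retail = 2+7+3+8 = 20 giving 20 weeks.
Pricing lies on that path, so at 4 weeks the path becomes 21 weeks.
The critical path is still Research→Package→Pricing→Retail; finish is now 21 weeks.
Change in finish: 21 − 20 = +1 weeks.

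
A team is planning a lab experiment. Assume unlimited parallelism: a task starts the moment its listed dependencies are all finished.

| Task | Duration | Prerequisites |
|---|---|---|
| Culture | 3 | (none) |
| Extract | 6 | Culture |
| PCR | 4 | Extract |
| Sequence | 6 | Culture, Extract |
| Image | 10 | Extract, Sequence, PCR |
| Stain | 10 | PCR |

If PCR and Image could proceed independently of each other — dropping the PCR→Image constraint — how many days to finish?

Original critical path: Culture→Extract→Sequence→Image = 3+6+6+10 = 25 ⇒ 25 days.
Dropping PCR→Image doesn't change Image's earliest start (15); another predecessor still binds.
The longest chain is now Culture→Extract→Sequence→Image = 3+6+6+10 = 25, so the schedule takes 25 days.

25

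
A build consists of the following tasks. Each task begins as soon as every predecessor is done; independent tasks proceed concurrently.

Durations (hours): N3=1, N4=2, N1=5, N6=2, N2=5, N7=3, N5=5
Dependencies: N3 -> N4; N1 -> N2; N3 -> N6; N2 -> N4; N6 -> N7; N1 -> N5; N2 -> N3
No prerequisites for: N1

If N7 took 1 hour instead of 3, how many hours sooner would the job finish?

Baseline: N1→N2→N3→N6→N7 = 5+5+1+2+3 = 16 → 16 hours.
Since N7 is critical, the -2 change carries straight to that chain (now 14 hours).
The critical path is still N1→N2→N3→N6→N7; finish is now 14 hours.
Change in finish: 14 − 16 = -2 hours.

2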